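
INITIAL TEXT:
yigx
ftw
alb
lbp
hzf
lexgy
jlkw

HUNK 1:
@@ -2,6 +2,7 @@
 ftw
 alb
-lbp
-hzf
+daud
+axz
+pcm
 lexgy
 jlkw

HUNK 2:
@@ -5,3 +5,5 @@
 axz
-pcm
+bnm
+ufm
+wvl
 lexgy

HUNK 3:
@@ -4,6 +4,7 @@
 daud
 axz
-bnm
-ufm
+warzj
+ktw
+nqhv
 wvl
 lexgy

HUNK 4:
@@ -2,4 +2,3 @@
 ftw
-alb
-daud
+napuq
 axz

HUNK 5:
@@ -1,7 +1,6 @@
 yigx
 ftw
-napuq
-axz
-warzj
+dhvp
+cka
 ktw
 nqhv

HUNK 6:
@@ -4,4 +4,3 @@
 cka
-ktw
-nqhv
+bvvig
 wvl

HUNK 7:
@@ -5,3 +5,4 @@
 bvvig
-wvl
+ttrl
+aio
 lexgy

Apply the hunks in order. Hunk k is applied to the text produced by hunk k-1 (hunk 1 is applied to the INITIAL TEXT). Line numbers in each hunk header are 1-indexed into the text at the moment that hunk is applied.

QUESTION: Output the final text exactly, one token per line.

Answer: yigx
ftw
dhvp
cka
bvvig
ttrl
aio
lexgy
jlkw

Derivation:
Hunk 1: at line 2 remove [lbp,hzf] add [daud,axz,pcm] -> 8 lines: yigx ftw alb daud axz pcm lexgy jlkw
Hunk 2: at line 5 remove [pcm] add [bnm,ufm,wvl] -> 10 lines: yigx ftw alb daud axz bnm ufm wvl lexgy jlkw
Hunk 3: at line 4 remove [bnm,ufm] add [warzj,ktw,nqhv] -> 11 lines: yigx ftw alb daud axz warzj ktw nqhv wvl lexgy jlkw
Hunk 4: at line 2 remove [alb,daud] add [napuq] -> 10 lines: yigx ftw napuq axz warzj ktw nqhv wvl lexgy jlkw
Hunk 5: at line 1 remove [napuq,axz,warzj] add [dhvp,cka] -> 9 lines: yigx ftw dhvp cka ktw nqhv wvl lexgy jlkw
Hunk 6: at line 4 remove [ktw,nqhv] add [bvvig] -> 8 lines: yigx ftw dhvp cka bvvig wvl lexgy jlkw
Hunk 7: at line 5 remove [wvl] add [ttrl,aio] -> 9 lines: yigx ftw dhvp cka bvvig ttrl aio lexgy jlkw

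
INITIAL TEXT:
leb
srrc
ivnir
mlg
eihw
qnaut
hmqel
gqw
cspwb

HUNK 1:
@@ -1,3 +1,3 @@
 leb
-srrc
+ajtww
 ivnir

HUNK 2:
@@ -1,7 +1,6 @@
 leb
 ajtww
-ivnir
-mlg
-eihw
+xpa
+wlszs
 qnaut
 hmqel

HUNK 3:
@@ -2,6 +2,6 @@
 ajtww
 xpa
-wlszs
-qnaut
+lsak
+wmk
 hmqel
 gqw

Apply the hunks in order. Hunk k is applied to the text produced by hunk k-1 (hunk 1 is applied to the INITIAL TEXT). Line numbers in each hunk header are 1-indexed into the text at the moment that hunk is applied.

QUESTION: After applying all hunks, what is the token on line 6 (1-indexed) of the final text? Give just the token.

Hunk 1: at line 1 remove [srrc] add [ajtww] -> 9 lines: leb ajtww ivnir mlg eihw qnaut hmqel gqw cspwb
Hunk 2: at line 1 remove [ivnir,mlg,eihw] add [xpa,wlszs] -> 8 lines: leb ajtww xpa wlszs qnaut hmqel gqw cspwb
Hunk 3: at line 2 remove [wlszs,qnaut] add [lsak,wmk] -> 8 lines: leb ajtww xpa lsak wmk hmqel gqw cspwb
Final line 6: hmqel

Answer: hmqel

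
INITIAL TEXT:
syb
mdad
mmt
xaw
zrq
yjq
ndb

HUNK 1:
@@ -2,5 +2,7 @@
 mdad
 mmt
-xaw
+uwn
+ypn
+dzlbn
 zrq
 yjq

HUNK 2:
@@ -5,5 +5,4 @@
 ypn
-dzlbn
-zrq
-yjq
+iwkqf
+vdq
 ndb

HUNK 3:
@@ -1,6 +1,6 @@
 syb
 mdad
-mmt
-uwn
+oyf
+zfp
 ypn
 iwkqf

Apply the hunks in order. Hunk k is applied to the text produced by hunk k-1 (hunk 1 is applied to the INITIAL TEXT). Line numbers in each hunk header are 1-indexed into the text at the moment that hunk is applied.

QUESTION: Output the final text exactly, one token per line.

Hunk 1: at line 2 remove [xaw] add [uwn,ypn,dzlbn] -> 9 lines: syb mdad mmt uwn ypn dzlbn zrq yjq ndb
Hunk 2: at line 5 remove [dzlbn,zrq,yjq] add [iwkqf,vdq] -> 8 lines: syb mdad mmt uwn ypn iwkqf vdq ndb
Hunk 3: at line 1 remove [mmt,uwn] add [oyf,zfp] -> 8 lines: syb mdad oyf zfp ypn iwkqf vdq ndb

Answer: syb
mdad
oyf
zfp
ypn
iwkqf
vdq
ndb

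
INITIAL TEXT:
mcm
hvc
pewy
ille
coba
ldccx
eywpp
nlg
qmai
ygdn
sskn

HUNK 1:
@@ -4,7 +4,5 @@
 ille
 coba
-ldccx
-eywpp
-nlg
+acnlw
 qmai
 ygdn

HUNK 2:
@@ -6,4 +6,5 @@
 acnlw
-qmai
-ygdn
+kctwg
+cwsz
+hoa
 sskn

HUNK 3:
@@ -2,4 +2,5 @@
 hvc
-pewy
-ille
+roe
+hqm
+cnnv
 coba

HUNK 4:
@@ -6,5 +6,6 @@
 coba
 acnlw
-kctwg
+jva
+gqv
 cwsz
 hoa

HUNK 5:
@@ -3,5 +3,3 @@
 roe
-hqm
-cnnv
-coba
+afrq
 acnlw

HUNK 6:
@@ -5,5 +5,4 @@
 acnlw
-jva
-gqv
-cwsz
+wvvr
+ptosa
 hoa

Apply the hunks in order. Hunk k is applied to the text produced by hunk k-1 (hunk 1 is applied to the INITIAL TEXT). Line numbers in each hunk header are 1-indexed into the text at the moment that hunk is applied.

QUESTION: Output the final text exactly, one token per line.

Answer: mcm
hvc
roe
afrq
acnlw
wvvr
ptosa
hoa
sskn

Derivation:
Hunk 1: at line 4 remove [ldccx,eywpp,nlg] add [acnlw] -> 9 lines: mcm hvc pewy ille coba acnlw qmai ygdn sskn
Hunk 2: at line 6 remove [qmai,ygdn] add [kctwg,cwsz,hoa] -> 10 lines: mcm hvc pewy ille coba acnlw kctwg cwsz hoa sskn
Hunk 3: at line 2 remove [pewy,ille] add [roe,hqm,cnnv] -> 11 lines: mcm hvc roe hqm cnnv coba acnlw kctwg cwsz hoa sskn
Hunk 4: at line 6 remove [kctwg] add [jva,gqv] -> 12 lines: mcm hvc roe hqm cnnv coba acnlw jva gqv cwsz hoa sskn
Hunk 5: at line 3 remove [hqm,cnnv,coba] add [afrq] -> 10 lines: mcm hvc roe afrq acnlw jva gqv cwsz hoa sskn
Hunk 6: at line 5 remove [jva,gqv,cwsz] add [wvvr,ptosa] -> 9 lines: mcm hvc roe afrq acnlw wvvr ptosa hoa sskn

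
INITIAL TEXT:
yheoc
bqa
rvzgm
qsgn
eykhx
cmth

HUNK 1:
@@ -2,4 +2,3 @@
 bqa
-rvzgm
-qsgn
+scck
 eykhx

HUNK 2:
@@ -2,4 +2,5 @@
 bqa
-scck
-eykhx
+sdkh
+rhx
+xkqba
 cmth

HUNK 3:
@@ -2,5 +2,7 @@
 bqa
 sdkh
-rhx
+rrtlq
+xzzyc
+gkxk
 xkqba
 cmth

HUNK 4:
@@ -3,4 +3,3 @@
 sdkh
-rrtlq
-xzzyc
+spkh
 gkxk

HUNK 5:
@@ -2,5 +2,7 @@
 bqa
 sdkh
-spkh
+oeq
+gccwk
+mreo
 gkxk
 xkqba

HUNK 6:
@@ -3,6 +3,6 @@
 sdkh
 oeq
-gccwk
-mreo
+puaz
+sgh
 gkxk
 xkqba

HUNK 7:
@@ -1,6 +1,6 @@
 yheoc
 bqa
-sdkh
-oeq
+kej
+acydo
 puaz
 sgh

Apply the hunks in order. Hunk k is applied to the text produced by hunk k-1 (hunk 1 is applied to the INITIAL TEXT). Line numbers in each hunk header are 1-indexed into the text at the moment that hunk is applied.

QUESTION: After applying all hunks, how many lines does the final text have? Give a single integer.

Answer: 9

Derivation:
Hunk 1: at line 2 remove [rvzgm,qsgn] add [scck] -> 5 lines: yheoc bqa scck eykhx cmth
Hunk 2: at line 2 remove [scck,eykhx] add [sdkh,rhx,xkqba] -> 6 lines: yheoc bqa sdkh rhx xkqba cmth
Hunk 3: at line 2 remove [rhx] add [rrtlq,xzzyc,gkxk] -> 8 lines: yheoc bqa sdkh rrtlq xzzyc gkxk xkqba cmth
Hunk 4: at line 3 remove [rrtlq,xzzyc] add [spkh] -> 7 lines: yheoc bqa sdkh spkh gkxk xkqba cmth
Hunk 5: at line 2 remove [spkh] add [oeq,gccwk,mreo] -> 9 lines: yheoc bqa sdkh oeq gccwk mreo gkxk xkqba cmth
Hunk 6: at line 3 remove [gccwk,mreo] add [puaz,sgh] -> 9 lines: yheoc bqa sdkh oeq puaz sgh gkxk xkqba cmth
Hunk 7: at line 1 remove [sdkh,oeq] add [kej,acydo] -> 9 lines: yheoc bqa kej acydo puaz sgh gkxk xkqba cmth
Final line count: 9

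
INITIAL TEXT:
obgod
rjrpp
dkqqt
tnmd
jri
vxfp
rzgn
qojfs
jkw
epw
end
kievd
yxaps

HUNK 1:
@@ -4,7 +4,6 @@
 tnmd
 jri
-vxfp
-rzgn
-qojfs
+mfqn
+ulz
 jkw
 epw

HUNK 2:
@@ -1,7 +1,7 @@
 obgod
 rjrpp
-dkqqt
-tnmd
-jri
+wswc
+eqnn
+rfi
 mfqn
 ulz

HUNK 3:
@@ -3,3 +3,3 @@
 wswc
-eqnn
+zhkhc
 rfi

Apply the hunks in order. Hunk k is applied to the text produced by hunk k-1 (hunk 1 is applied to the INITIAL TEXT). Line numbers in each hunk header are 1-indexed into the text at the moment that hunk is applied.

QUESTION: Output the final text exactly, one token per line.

Hunk 1: at line 4 remove [vxfp,rzgn,qojfs] add [mfqn,ulz] -> 12 lines: obgod rjrpp dkqqt tnmd jri mfqn ulz jkw epw end kievd yxaps
Hunk 2: at line 1 remove [dkqqt,tnmd,jri] add [wswc,eqnn,rfi] -> 12 lines: obgod rjrpp wswc eqnn rfi mfqn ulz jkw epw end kievd yxaps
Hunk 3: at line 3 remove [eqnn] add [zhkhc] -> 12 lines: obgod rjrpp wswc zhkhc rfi mfqn ulz jkw epw end kievd yxaps

Answer: obgod
rjrpp
wswc
zhkhc
rfi
mfqn
ulz
jkw
epw
end
kievd
yxaps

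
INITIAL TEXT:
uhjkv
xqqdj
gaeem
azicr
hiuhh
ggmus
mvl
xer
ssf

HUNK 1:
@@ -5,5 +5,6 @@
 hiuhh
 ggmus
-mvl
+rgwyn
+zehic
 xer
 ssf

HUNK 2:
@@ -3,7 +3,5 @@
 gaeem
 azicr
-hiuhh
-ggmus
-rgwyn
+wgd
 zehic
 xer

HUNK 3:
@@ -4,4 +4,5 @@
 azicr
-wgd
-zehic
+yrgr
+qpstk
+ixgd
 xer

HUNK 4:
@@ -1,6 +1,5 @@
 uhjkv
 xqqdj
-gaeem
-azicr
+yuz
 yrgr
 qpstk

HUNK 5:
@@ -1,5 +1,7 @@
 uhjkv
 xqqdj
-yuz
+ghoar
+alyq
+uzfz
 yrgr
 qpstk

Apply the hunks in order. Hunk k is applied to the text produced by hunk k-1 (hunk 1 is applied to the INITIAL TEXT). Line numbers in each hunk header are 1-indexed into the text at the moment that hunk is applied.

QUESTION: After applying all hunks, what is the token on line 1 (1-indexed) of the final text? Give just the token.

Hunk 1: at line 5 remove [mvl] add [rgwyn,zehic] -> 10 lines: uhjkv xqqdj gaeem azicr hiuhh ggmus rgwyn zehic xer ssf
Hunk 2: at line 3 remove [hiuhh,ggmus,rgwyn] add [wgd] -> 8 lines: uhjkv xqqdj gaeem azicr wgd zehic xer ssf
Hunk 3: at line 4 remove [wgd,zehic] add [yrgr,qpstk,ixgd] -> 9 lines: uhjkv xqqdj gaeem azicr yrgr qpstk ixgd xer ssf
Hunk 4: at line 1 remove [gaeem,azicr] add [yuz] -> 8 lines: uhjkv xqqdj yuz yrgr qpstk ixgd xer ssf
Hunk 5: at line 1 remove [yuz] add [ghoar,alyq,uzfz] -> 10 lines: uhjkv xqqdj ghoar alyq uzfz yrgr qpstk ixgd xer ssf
Final line 1: uhjkv

Answer: uhjkv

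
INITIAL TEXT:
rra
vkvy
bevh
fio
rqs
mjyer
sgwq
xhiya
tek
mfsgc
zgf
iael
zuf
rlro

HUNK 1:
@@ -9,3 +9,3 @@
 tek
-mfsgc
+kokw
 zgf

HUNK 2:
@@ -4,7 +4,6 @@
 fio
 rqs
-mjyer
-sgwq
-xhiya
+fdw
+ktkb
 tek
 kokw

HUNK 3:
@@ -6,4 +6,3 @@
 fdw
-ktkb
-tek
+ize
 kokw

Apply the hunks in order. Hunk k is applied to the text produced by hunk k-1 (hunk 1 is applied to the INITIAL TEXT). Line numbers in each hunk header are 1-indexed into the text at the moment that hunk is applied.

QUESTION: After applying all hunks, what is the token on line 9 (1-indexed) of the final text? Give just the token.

Hunk 1: at line 9 remove [mfsgc] add [kokw] -> 14 lines: rra vkvy bevh fio rqs mjyer sgwq xhiya tek kokw zgf iael zuf rlro
Hunk 2: at line 4 remove [mjyer,sgwq,xhiya] add [fdw,ktkb] -> 13 lines: rra vkvy bevh fio rqs fdw ktkb tek kokw zgf iael zuf rlro
Hunk 3: at line 6 remove [ktkb,tek] add [ize] -> 12 lines: rra vkvy bevh fio rqs fdw ize kokw zgf iael zuf rlro
Final line 9: zgf

Answer: zgf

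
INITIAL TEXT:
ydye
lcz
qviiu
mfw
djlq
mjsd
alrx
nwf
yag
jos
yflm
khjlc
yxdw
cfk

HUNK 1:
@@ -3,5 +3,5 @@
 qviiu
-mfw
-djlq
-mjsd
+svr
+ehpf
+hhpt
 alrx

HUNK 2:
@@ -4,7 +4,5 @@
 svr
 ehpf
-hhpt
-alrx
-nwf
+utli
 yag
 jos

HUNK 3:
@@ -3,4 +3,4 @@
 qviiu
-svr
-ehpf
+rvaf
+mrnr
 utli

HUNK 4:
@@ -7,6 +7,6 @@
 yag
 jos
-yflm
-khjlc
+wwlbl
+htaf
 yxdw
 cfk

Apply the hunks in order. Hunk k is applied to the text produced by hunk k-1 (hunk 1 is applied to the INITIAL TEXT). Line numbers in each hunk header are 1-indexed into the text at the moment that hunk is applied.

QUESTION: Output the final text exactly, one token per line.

Answer: ydye
lcz
qviiu
rvaf
mrnr
utli
yag
jos
wwlbl
htaf
yxdw
cfk

Derivation:
Hunk 1: at line 3 remove [mfw,djlq,mjsd] add [svr,ehpf,hhpt] -> 14 lines: ydye lcz qviiu svr ehpf hhpt alrx nwf yag jos yflm khjlc yxdw cfk
Hunk 2: at line 4 remove [hhpt,alrx,nwf] add [utli] -> 12 lines: ydye lcz qviiu svr ehpf utli yag jos yflm khjlc yxdw cfk
Hunk 3: at line 3 remove [svr,ehpf] add [rvaf,mrnr] -> 12 lines: ydye lcz qviiu rvaf mrnr utli yag jos yflm khjlc yxdw cfk
Hunk 4: at line 7 remove [yflm,khjlc] add [wwlbl,htaf] -> 12 lines: ydye lcz qviiu rvaf mrnr utli yag jos wwlbl htaf yxdw cfk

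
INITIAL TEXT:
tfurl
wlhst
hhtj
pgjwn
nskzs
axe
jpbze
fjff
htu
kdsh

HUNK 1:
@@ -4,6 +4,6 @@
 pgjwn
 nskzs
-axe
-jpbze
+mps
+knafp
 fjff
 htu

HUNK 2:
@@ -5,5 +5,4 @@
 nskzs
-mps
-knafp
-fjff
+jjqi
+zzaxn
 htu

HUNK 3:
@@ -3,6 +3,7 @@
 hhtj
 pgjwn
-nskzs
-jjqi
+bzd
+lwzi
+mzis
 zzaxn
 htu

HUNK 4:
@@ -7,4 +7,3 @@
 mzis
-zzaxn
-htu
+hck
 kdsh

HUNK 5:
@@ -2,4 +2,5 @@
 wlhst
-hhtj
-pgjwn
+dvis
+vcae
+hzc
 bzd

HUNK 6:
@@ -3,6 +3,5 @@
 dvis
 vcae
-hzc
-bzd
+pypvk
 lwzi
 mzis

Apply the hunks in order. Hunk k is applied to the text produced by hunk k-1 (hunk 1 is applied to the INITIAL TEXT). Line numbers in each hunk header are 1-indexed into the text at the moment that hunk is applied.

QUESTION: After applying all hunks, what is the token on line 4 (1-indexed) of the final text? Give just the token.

Answer: vcae

Derivation:
Hunk 1: at line 4 remove [axe,jpbze] add [mps,knafp] -> 10 lines: tfurl wlhst hhtj pgjwn nskzs mps knafp fjff htu kdsh
Hunk 2: at line 5 remove [mps,knafp,fjff] add [jjqi,zzaxn] -> 9 lines: tfurl wlhst hhtj pgjwn nskzs jjqi zzaxn htu kdsh
Hunk 3: at line 3 remove [nskzs,jjqi] add [bzd,lwzi,mzis] -> 10 lines: tfurl wlhst hhtj pgjwn bzd lwzi mzis zzaxn htu kdsh
Hunk 4: at line 7 remove [zzaxn,htu] add [hck] -> 9 lines: tfurl wlhst hhtj pgjwn bzd lwzi mzis hck kdsh
Hunk 5: at line 2 remove [hhtj,pgjwn] add [dvis,vcae,hzc] -> 10 lines: tfurl wlhst dvis vcae hzc bzd lwzi mzis hck kdsh
Hunk 6: at line 3 remove [hzc,bzd] add [pypvk] -> 9 lines: tfurl wlhst dvis vcae pypvk lwzi mzis hck kdsh
Final line 4: vcae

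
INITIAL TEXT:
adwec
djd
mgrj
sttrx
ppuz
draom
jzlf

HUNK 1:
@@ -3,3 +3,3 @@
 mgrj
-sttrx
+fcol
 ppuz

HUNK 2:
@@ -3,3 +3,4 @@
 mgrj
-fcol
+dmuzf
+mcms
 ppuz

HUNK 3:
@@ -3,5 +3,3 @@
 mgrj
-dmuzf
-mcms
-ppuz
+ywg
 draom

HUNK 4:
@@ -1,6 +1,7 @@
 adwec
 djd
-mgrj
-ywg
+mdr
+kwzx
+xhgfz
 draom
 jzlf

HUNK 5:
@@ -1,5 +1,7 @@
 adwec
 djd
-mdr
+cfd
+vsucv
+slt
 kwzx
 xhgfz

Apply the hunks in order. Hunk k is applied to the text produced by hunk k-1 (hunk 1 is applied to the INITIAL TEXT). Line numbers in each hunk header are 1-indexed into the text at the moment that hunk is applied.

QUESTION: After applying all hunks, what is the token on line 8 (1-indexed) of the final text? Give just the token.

Hunk 1: at line 3 remove [sttrx] add [fcol] -> 7 lines: adwec djd mgrj fcol ppuz draom jzlf
Hunk 2: at line 3 remove [fcol] add [dmuzf,mcms] -> 8 lines: adwec djd mgrj dmuzf mcms ppuz draom jzlf
Hunk 3: at line 3 remove [dmuzf,mcms,ppuz] add [ywg] -> 6 lines: adwec djd mgrj ywg draom jzlf
Hunk 4: at line 1 remove [mgrj,ywg] add [mdr,kwzx,xhgfz] -> 7 lines: adwec djd mdr kwzx xhgfz draom jzlf
Hunk 5: at line 1 remove [mdr] add [cfd,vsucv,slt] -> 9 lines: adwec djd cfd vsucv slt kwzx xhgfz draom jzlf
Final line 8: draom

Answer: draom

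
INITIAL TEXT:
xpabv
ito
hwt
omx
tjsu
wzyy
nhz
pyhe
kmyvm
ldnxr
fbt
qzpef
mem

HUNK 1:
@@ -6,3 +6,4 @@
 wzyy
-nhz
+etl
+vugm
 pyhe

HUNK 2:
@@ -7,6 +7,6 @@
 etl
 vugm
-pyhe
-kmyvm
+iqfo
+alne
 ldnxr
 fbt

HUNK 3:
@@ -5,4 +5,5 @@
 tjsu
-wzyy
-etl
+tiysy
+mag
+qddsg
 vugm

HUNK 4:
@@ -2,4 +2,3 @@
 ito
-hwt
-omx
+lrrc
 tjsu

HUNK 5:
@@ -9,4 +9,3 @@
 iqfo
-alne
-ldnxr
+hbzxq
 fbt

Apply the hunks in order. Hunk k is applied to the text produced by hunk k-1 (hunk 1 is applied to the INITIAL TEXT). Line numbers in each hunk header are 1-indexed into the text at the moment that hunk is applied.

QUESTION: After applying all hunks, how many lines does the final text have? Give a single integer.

Answer: 13

Derivation:
Hunk 1: at line 6 remove [nhz] add [etl,vugm] -> 14 lines: xpabv ito hwt omx tjsu wzyy etl vugm pyhe kmyvm ldnxr fbt qzpef mem
Hunk 2: at line 7 remove [pyhe,kmyvm] add [iqfo,alne] -> 14 lines: xpabv ito hwt omx tjsu wzyy etl vugm iqfo alne ldnxr fbt qzpef mem
Hunk 3: at line 5 remove [wzyy,etl] add [tiysy,mag,qddsg] -> 15 lines: xpabv ito hwt omx tjsu tiysy mag qddsg vugm iqfo alne ldnxr fbt qzpef mem
Hunk 4: at line 2 remove [hwt,omx] add [lrrc] -> 14 lines: xpabv ito lrrc tjsu tiysy mag qddsg vugm iqfo alne ldnxr fbt qzpef mem
Hunk 5: at line 9 remove [alne,ldnxr] add [hbzxq] -> 13 lines: xpabv ito lrrc tjsu tiysy mag qddsg vugm iqfo hbzxq fbt qzpef mem
Final line count: 13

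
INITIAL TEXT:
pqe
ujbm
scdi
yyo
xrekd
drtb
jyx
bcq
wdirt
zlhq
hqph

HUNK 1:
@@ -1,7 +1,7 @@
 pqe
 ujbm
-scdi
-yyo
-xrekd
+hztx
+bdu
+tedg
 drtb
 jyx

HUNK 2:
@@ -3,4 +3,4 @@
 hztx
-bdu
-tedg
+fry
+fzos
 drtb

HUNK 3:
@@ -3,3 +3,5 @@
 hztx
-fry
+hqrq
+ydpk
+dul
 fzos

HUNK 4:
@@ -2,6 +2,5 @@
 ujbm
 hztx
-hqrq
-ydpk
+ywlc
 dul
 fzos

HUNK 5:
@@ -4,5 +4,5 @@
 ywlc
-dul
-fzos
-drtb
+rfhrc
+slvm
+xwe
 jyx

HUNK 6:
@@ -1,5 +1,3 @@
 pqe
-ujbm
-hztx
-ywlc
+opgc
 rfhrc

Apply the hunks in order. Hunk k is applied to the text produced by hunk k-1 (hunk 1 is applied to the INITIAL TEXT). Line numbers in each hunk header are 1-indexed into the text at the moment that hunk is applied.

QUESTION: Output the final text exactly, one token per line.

Answer: pqe
opgc
rfhrc
slvm
xwe
jyx
bcq
wdirt
zlhq
hqph

Derivation:
Hunk 1: at line 1 remove [scdi,yyo,xrekd] add [hztx,bdu,tedg] -> 11 lines: pqe ujbm hztx bdu tedg drtb jyx bcq wdirt zlhq hqph
Hunk 2: at line 3 remove [bdu,tedg] add [fry,fzos] -> 11 lines: pqe ujbm hztx fry fzos drtb jyx bcq wdirt zlhq hqph
Hunk 3: at line 3 remove [fry] add [hqrq,ydpk,dul] -> 13 lines: pqe ujbm hztx hqrq ydpk dul fzos drtb jyx bcq wdirt zlhq hqph
Hunk 4: at line 2 remove [hqrq,ydpk] add [ywlc] -> 12 lines: pqe ujbm hztx ywlc dul fzos drtb jyx bcq wdirt zlhq hqph
Hunk 5: at line 4 remove [dul,fzos,drtb] add [rfhrc,slvm,xwe] -> 12 lines: pqe ujbm hztx ywlc rfhrc slvm xwe jyx bcq wdirt zlhq hqph
Hunk 6: at line 1 remove [ujbm,hztx,ywlc] add [opgc] -> 10 lines: pqe opgc rfhrc slvm xwe jyx bcq wdirt zlhq hqph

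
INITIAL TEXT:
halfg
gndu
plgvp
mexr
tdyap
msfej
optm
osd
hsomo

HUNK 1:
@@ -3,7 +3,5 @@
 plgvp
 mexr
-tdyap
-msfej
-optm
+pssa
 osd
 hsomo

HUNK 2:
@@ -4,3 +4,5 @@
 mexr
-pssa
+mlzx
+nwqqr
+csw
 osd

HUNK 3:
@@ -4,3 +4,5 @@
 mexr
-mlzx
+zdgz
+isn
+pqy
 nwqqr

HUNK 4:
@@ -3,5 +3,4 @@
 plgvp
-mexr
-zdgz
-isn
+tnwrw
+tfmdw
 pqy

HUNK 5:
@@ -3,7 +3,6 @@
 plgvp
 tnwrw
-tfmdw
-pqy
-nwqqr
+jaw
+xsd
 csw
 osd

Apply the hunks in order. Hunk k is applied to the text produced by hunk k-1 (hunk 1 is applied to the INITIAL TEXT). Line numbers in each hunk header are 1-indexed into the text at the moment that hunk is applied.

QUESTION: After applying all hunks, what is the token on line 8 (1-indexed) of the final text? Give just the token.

Answer: osd

Derivation:
Hunk 1: at line 3 remove [tdyap,msfej,optm] add [pssa] -> 7 lines: halfg gndu plgvp mexr pssa osd hsomo
Hunk 2: at line 4 remove [pssa] add [mlzx,nwqqr,csw] -> 9 lines: halfg gndu plgvp mexr mlzx nwqqr csw osd hsomo
Hunk 3: at line 4 remove [mlzx] add [zdgz,isn,pqy] -> 11 lines: halfg gndu plgvp mexr zdgz isn pqy nwqqr csw osd hsomo
Hunk 4: at line 3 remove [mexr,zdgz,isn] add [tnwrw,tfmdw] -> 10 lines: halfg gndu plgvp tnwrw tfmdw pqy nwqqr csw osd hsomo
Hunk 5: at line 3 remove [tfmdw,pqy,nwqqr] add [jaw,xsd] -> 9 lines: halfg gndu plgvp tnwrw jaw xsd csw osd hsomo
Final line 8: osd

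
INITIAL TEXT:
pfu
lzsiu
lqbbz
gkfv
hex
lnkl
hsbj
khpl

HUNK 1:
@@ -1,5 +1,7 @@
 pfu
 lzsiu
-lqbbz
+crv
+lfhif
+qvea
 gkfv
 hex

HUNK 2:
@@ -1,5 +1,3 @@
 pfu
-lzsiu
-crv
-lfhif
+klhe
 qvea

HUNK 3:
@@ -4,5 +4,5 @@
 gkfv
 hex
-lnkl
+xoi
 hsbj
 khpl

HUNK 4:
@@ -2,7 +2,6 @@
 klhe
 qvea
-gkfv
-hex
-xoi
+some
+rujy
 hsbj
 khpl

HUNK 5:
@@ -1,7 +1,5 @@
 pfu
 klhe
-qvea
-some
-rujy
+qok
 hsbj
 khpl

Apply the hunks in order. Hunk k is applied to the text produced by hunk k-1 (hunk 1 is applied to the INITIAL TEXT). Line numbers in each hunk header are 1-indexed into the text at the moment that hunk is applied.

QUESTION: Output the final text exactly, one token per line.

Answer: pfu
klhe
qok
hsbj
khpl

Derivation:
Hunk 1: at line 1 remove [lqbbz] add [crv,lfhif,qvea] -> 10 lines: pfu lzsiu crv lfhif qvea gkfv hex lnkl hsbj khpl
Hunk 2: at line 1 remove [lzsiu,crv,lfhif] add [klhe] -> 8 lines: pfu klhe qvea gkfv hex lnkl hsbj khpl
Hunk 3: at line 4 remove [lnkl] add [xoi] -> 8 lines: pfu klhe qvea gkfv hex xoi hsbj khpl
Hunk 4: at line 2 remove [gkfv,hex,xoi] add [some,rujy] -> 7 lines: pfu klhe qvea some rujy hsbj khpl
Hunk 5: at line 1 remove [qvea,some,rujy] add [qok] -> 5 lines: pfu klhe qok hsbj khpl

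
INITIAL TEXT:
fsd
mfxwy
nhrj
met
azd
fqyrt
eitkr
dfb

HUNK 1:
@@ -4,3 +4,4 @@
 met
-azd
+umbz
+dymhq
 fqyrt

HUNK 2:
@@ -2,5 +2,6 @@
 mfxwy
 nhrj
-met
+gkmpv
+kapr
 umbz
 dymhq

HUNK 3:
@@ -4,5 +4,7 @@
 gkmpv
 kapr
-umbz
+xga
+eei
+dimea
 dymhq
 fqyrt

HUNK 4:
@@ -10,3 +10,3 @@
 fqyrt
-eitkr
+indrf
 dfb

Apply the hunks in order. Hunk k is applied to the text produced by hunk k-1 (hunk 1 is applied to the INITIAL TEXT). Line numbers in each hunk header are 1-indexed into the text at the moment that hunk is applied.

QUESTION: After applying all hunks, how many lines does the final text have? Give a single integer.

Hunk 1: at line 4 remove [azd] add [umbz,dymhq] -> 9 lines: fsd mfxwy nhrj met umbz dymhq fqyrt eitkr dfb
Hunk 2: at line 2 remove [met] add [gkmpv,kapr] -> 10 lines: fsd mfxwy nhrj gkmpv kapr umbz dymhq fqyrt eitkr dfb
Hunk 3: at line 4 remove [umbz] add [xga,eei,dimea] -> 12 lines: fsd mfxwy nhrj gkmpv kapr xga eei dimea dymhq fqyrt eitkr dfb
Hunk 4: at line 10 remove [eitkr] add [indrf] -> 12 lines: fsd mfxwy nhrj gkmpv kapr xga eei dimea dymhq fqyrt indrf dfb
Final line count: 12

Answer: 12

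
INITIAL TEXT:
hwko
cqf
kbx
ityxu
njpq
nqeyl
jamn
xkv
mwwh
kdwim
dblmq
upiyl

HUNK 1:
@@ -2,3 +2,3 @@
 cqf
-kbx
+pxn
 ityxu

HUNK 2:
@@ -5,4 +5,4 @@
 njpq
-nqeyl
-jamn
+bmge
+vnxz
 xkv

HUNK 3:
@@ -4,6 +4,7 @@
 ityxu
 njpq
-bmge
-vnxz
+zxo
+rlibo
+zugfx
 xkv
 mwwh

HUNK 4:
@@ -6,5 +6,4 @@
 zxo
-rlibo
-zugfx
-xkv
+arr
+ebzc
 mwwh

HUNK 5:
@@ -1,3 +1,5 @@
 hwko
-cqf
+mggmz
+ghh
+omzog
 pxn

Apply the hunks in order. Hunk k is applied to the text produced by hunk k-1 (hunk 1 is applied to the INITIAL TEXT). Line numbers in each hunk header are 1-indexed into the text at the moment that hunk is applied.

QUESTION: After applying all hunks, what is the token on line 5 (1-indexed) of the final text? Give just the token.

Answer: pxn

Derivation:
Hunk 1: at line 2 remove [kbx] add [pxn] -> 12 lines: hwko cqf pxn ityxu njpq nqeyl jamn xkv mwwh kdwim dblmq upiyl
Hunk 2: at line 5 remove [nqeyl,jamn] add [bmge,vnxz] -> 12 lines: hwko cqf pxn ityxu njpq bmge vnxz xkv mwwh kdwim dblmq upiyl
Hunk 3: at line 4 remove [bmge,vnxz] add [zxo,rlibo,zugfx] -> 13 lines: hwko cqf pxn ityxu njpq zxo rlibo zugfx xkv mwwh kdwim dblmq upiyl
Hunk 4: at line 6 remove [rlibo,zugfx,xkv] add [arr,ebzc] -> 12 lines: hwko cqf pxn ityxu njpq zxo arr ebzc mwwh kdwim dblmq upiyl
Hunk 5: at line 1 remove [cqf] add [mggmz,ghh,omzog] -> 14 lines: hwko mggmz ghh omzog pxn ityxu njpq zxo arr ebzc mwwh kdwim dblmq upiyl
Final line 5: pxn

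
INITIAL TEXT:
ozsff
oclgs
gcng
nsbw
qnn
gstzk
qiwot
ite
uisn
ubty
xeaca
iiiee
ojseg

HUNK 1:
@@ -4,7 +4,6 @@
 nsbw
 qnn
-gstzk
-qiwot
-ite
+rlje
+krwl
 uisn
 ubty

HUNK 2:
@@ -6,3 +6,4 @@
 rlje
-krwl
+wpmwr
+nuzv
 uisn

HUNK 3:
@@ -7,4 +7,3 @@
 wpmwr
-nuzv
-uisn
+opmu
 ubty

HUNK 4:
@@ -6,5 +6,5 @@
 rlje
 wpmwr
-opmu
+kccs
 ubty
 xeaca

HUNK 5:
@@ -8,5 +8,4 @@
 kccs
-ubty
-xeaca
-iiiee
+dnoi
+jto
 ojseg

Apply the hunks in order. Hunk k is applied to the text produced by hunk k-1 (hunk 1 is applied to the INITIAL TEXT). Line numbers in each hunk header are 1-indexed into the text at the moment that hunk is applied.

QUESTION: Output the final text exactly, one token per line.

Answer: ozsff
oclgs
gcng
nsbw
qnn
rlje
wpmwr
kccs
dnoi
jto
ojseg

Derivation:
Hunk 1: at line 4 remove [gstzk,qiwot,ite] add [rlje,krwl] -> 12 lines: ozsff oclgs gcng nsbw qnn rlje krwl uisn ubty xeaca iiiee ojseg
Hunk 2: at line 6 remove [krwl] add [wpmwr,nuzv] -> 13 lines: ozsff oclgs gcng nsbw qnn rlje wpmwr nuzv uisn ubty xeaca iiiee ojseg
Hunk 3: at line 7 remove [nuzv,uisn] add [opmu] -> 12 lines: ozsff oclgs gcng nsbw qnn rlje wpmwr opmu ubty xeaca iiiee ojseg
Hunk 4: at line 6 remove [opmu] add [kccs] -> 12 lines: ozsff oclgs gcng nsbw qnn rlje wpmwr kccs ubty xeaca iiiee ojseg
Hunk 5: at line 8 remove [ubty,xeaca,iiiee] add [dnoi,jto] -> 11 lines: ozsff oclgs gcng nsbw qnn rlje wpmwr kccs dnoi jto ojseg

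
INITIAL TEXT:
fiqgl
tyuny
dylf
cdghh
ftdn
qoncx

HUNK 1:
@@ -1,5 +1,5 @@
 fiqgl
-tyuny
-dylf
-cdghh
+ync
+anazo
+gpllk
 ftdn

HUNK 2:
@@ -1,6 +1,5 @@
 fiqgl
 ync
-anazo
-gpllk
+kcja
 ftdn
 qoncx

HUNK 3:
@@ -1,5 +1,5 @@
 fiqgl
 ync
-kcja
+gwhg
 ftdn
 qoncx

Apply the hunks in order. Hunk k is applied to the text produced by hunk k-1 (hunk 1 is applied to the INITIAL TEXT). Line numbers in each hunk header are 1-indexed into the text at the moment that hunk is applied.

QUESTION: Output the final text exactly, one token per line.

Answer: fiqgl
ync
gwhg
ftdn
qoncx

Derivation:
Hunk 1: at line 1 remove [tyuny,dylf,cdghh] add [ync,anazo,gpllk] -> 6 lines: fiqgl ync anazo gpllk ftdn qoncx
Hunk 2: at line 1 remove [anazo,gpllk] add [kcja] -> 5 lines: fiqgl ync kcja ftdn qoncx
Hunk 3: at line 1 remove [kcja] add [gwhg] -> 5 lines: fiqgl ync gwhg ftdn qoncx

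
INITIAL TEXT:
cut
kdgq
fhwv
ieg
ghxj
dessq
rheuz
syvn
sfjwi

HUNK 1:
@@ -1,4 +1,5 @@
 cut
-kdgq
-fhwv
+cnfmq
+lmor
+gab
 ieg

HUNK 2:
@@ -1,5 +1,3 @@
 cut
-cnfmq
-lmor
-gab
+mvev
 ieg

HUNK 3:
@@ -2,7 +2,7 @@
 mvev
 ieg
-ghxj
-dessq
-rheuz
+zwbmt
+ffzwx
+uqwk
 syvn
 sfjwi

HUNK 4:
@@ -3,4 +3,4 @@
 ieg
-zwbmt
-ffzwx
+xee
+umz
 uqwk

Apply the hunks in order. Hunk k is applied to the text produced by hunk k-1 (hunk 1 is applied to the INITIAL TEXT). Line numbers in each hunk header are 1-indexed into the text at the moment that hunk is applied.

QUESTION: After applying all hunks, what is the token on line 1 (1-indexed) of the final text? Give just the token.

Hunk 1: at line 1 remove [kdgq,fhwv] add [cnfmq,lmor,gab] -> 10 lines: cut cnfmq lmor gab ieg ghxj dessq rheuz syvn sfjwi
Hunk 2: at line 1 remove [cnfmq,lmor,gab] add [mvev] -> 8 lines: cut mvev ieg ghxj dessq rheuz syvn sfjwi
Hunk 3: at line 2 remove [ghxj,dessq,rheuz] add [zwbmt,ffzwx,uqwk] -> 8 lines: cut mvev ieg zwbmt ffzwx uqwk syvn sfjwi
Hunk 4: at line 3 remove [zwbmt,ffzwx] add [xee,umz] -> 8 lines: cut mvev ieg xee umz uqwk syvn sfjwi
Final line 1: cut

Answer: cut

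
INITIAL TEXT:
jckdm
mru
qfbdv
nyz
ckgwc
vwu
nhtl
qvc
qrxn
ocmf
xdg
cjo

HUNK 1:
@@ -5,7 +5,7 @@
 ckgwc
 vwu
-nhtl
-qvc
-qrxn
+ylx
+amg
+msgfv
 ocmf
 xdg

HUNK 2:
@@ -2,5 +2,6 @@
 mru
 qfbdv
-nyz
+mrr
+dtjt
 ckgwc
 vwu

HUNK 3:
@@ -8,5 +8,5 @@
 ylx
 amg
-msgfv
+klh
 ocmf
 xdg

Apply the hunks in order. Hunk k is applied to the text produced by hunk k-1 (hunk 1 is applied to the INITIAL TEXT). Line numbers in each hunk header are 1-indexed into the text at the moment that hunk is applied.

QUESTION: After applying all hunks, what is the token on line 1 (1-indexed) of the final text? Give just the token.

Answer: jckdm

Derivation:
Hunk 1: at line 5 remove [nhtl,qvc,qrxn] add [ylx,amg,msgfv] -> 12 lines: jckdm mru qfbdv nyz ckgwc vwu ylx amg msgfv ocmf xdg cjo
Hunk 2: at line 2 remove [nyz] add [mrr,dtjt] -> 13 lines: jckdm mru qfbdv mrr dtjt ckgwc vwu ylx amg msgfv ocmf xdg cjo
Hunk 3: at line 8 remove [msgfv] add [klh] -> 13 lines: jckdm mru qfbdv mrr dtjt ckgwc vwu ylx amg klh ocmf xdg cjo
Final line 1: jckdm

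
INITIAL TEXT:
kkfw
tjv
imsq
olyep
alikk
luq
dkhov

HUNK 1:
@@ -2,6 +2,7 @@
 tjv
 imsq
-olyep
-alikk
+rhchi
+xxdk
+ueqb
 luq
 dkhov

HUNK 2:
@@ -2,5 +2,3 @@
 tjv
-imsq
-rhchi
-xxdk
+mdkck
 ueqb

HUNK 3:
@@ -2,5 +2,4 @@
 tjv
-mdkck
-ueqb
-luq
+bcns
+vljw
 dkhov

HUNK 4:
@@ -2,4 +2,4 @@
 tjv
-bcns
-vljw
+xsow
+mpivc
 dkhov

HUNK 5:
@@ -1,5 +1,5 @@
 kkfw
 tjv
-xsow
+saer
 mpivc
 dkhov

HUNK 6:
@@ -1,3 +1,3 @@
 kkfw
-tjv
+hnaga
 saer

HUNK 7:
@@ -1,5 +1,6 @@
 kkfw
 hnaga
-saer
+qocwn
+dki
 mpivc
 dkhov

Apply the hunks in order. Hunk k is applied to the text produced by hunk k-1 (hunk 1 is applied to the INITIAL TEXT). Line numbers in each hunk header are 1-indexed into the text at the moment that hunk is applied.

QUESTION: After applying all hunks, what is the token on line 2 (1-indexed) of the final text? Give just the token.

Answer: hnaga

Derivation:
Hunk 1: at line 2 remove [olyep,alikk] add [rhchi,xxdk,ueqb] -> 8 lines: kkfw tjv imsq rhchi xxdk ueqb luq dkhov
Hunk 2: at line 2 remove [imsq,rhchi,xxdk] add [mdkck] -> 6 lines: kkfw tjv mdkck ueqb luq dkhov
Hunk 3: at line 2 remove [mdkck,ueqb,luq] add [bcns,vljw] -> 5 lines: kkfw tjv bcns vljw dkhov
Hunk 4: at line 2 remove [bcns,vljw] add [xsow,mpivc] -> 5 lines: kkfw tjv xsow mpivc dkhov
Hunk 5: at line 1 remove [xsow] add [saer] -> 5 lines: kkfw tjv saer mpivc dkhov
Hunk 6: at line 1 remove [tjv] add [hnaga] -> 5 lines: kkfw hnaga saer mpivc dkhov
Hunk 7: at line 1 remove [saer] add [qocwn,dki] -> 6 lines: kkfw hnaga qocwn dki mpivc dkhov
Final line 2: hnaga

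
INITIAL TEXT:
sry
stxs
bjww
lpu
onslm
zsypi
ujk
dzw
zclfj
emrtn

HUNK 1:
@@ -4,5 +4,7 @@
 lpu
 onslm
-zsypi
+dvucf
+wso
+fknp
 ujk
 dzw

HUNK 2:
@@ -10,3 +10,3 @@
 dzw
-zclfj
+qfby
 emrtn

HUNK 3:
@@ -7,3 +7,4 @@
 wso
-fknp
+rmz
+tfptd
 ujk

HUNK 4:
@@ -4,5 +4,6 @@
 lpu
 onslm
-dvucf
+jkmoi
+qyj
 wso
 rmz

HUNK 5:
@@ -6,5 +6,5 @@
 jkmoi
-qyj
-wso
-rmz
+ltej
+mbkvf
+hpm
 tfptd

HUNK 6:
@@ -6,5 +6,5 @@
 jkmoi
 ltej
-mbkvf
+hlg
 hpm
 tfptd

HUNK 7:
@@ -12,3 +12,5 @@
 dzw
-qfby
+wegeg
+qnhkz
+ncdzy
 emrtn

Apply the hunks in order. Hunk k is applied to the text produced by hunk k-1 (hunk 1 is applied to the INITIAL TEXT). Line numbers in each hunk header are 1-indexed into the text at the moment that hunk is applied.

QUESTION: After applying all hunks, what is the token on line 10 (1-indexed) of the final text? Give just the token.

Hunk 1: at line 4 remove [zsypi] add [dvucf,wso,fknp] -> 12 lines: sry stxs bjww lpu onslm dvucf wso fknp ujk dzw zclfj emrtn
Hunk 2: at line 10 remove [zclfj] add [qfby] -> 12 lines: sry stxs bjww lpu onslm dvucf wso fknp ujk dzw qfby emrtn
Hunk 3: at line 7 remove [fknp] add [rmz,tfptd] -> 13 lines: sry stxs bjww lpu onslm dvucf wso rmz tfptd ujk dzw qfby emrtn
Hunk 4: at line 4 remove [dvucf] add [jkmoi,qyj] -> 14 lines: sry stxs bjww lpu onslm jkmoi qyj wso rmz tfptd ujk dzw qfby emrtn
Hunk 5: at line 6 remove [qyj,wso,rmz] add [ltej,mbkvf,hpm] -> 14 lines: sry stxs bjww lpu onslm jkmoi ltej mbkvf hpm tfptd ujk dzw qfby emrtn
Hunk 6: at line 6 remove [mbkvf] add [hlg] -> 14 lines: sry stxs bjww lpu onslm jkmoi ltej hlg hpm tfptd ujk dzw qfby emrtn
Hunk 7: at line 12 remove [qfby] add [wegeg,qnhkz,ncdzy] -> 16 lines: sry stxs bjww lpu onslm jkmoi ltej hlg hpm tfptd ujk dzw wegeg qnhkz ncdzy emrtn
Final line 10: tfptd

Answer: tfptd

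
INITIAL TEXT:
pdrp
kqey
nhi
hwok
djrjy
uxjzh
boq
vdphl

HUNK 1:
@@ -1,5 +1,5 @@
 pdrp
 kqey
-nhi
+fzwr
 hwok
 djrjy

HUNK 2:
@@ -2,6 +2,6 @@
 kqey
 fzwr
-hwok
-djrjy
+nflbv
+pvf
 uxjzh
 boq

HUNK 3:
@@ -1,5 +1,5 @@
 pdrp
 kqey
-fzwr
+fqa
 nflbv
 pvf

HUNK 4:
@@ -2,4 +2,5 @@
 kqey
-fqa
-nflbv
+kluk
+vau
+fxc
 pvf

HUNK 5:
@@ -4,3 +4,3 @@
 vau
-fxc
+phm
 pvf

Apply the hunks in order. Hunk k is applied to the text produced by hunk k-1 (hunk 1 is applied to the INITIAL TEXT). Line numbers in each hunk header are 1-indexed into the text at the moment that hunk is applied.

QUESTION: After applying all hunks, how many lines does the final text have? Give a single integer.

Hunk 1: at line 1 remove [nhi] add [fzwr] -> 8 lines: pdrp kqey fzwr hwok djrjy uxjzh boq vdphl
Hunk 2: at line 2 remove [hwok,djrjy] add [nflbv,pvf] -> 8 lines: pdrp kqey fzwr nflbv pvf uxjzh boq vdphl
Hunk 3: at line 1 remove [fzwr] add [fqa] -> 8 lines: pdrp kqey fqa nflbv pvf uxjzh boq vdphl
Hunk 4: at line 2 remove [fqa,nflbv] add [kluk,vau,fxc] -> 9 lines: pdrp kqey kluk vau fxc pvf uxjzh boq vdphl
Hunk 5: at line 4 remove [fxc] add [phm] -> 9 lines: pdrp kqey kluk vau phm pvf uxjzh boq vdphl
Final line count: 9

Answer: 9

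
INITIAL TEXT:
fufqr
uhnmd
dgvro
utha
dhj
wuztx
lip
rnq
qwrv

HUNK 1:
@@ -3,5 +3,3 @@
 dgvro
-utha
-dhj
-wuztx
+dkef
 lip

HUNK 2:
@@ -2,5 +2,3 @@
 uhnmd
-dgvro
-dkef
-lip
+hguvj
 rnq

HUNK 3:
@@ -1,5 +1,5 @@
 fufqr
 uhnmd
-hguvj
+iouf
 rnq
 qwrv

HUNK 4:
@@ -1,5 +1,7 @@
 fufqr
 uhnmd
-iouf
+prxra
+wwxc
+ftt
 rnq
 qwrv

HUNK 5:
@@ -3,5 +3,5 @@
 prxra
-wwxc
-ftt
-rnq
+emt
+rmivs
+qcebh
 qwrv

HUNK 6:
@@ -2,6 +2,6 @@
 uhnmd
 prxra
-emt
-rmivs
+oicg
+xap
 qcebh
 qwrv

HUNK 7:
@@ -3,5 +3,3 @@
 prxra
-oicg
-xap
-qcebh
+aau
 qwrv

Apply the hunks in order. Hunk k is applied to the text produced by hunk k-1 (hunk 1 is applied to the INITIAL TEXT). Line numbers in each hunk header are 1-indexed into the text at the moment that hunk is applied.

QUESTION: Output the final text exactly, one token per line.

Hunk 1: at line 3 remove [utha,dhj,wuztx] add [dkef] -> 7 lines: fufqr uhnmd dgvro dkef lip rnq qwrv
Hunk 2: at line 2 remove [dgvro,dkef,lip] add [hguvj] -> 5 lines: fufqr uhnmd hguvj rnq qwrv
Hunk 3: at line 1 remove [hguvj] add [iouf] -> 5 lines: fufqr uhnmd iouf rnq qwrv
Hunk 4: at line 1 remove [iouf] add [prxra,wwxc,ftt] -> 7 lines: fufqr uhnmd prxra wwxc ftt rnq qwrv
Hunk 5: at line 3 remove [wwxc,ftt,rnq] add [emt,rmivs,qcebh] -> 7 lines: fufqr uhnmd prxra emt rmivs qcebh qwrv
Hunk 6: at line 2 remove [emt,rmivs] add [oicg,xap] -> 7 lines: fufqr uhnmd prxra oicg xap qcebh qwrv
Hunk 7: at line 3 remove [oicg,xap,qcebh] add [aau] -> 5 lines: fufqr uhnmd prxra aau qwrv

Answer: fufqr
uhnmd
prxra
aau
qwrv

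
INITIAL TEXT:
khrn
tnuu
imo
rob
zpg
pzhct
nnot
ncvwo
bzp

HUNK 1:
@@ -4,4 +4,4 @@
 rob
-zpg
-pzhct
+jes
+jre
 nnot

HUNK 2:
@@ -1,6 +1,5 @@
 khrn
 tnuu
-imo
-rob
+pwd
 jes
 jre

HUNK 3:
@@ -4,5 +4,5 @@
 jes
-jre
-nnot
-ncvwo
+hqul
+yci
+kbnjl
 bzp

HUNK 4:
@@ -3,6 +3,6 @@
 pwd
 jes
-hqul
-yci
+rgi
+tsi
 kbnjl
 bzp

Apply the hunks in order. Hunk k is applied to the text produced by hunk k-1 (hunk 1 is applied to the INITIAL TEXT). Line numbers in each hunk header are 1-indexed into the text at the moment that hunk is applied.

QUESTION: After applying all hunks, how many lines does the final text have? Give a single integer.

Hunk 1: at line 4 remove [zpg,pzhct] add [jes,jre] -> 9 lines: khrn tnuu imo rob jes jre nnot ncvwo bzp
Hunk 2: at line 1 remove [imo,rob] add [pwd] -> 8 lines: khrn tnuu pwd jes jre nnot ncvwo bzp
Hunk 3: at line 4 remove [jre,nnot,ncvwo] add [hqul,yci,kbnjl] -> 8 lines: khrn tnuu pwd jes hqul yci kbnjl bzp
Hunk 4: at line 3 remove [hqul,yci] add [rgi,tsi] -> 8 lines: khrn tnuu pwd jes rgi tsi kbnjl bzp
Final line count: 8

Answer: 8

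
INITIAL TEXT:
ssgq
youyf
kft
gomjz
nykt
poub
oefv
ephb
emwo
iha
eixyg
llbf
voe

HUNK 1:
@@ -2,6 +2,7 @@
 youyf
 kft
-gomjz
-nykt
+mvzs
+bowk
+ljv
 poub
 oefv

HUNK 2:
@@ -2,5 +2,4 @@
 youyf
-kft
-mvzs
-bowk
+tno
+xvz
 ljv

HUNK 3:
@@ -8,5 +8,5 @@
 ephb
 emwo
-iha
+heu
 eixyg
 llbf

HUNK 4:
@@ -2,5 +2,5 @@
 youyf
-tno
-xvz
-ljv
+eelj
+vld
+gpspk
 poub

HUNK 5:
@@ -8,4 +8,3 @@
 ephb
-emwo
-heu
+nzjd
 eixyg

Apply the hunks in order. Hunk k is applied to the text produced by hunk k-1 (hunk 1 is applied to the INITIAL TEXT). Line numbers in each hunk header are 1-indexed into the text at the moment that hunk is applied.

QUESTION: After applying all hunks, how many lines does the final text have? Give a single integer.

Hunk 1: at line 2 remove [gomjz,nykt] add [mvzs,bowk,ljv] -> 14 lines: ssgq youyf kft mvzs bowk ljv poub oefv ephb emwo iha eixyg llbf voe
Hunk 2: at line 2 remove [kft,mvzs,bowk] add [tno,xvz] -> 13 lines: ssgq youyf tno xvz ljv poub oefv ephb emwo iha eixyg llbf voe
Hunk 3: at line 8 remove [iha] add [heu] -> 13 lines: ssgq youyf tno xvz ljv poub oefv ephb emwo heu eixyg llbf voe
Hunk 4: at line 2 remove [tno,xvz,ljv] add [eelj,vld,gpspk] -> 13 lines: ssgq youyf eelj vld gpspk poub oefv ephb emwo heu eixyg llbf voe
Hunk 5: at line 8 remove [emwo,heu] add [nzjd] -> 12 lines: ssgq youyf eelj vld gpspk poub oefv ephb nzjd eixyg llbf voe
Final line count: 12

Answer: 12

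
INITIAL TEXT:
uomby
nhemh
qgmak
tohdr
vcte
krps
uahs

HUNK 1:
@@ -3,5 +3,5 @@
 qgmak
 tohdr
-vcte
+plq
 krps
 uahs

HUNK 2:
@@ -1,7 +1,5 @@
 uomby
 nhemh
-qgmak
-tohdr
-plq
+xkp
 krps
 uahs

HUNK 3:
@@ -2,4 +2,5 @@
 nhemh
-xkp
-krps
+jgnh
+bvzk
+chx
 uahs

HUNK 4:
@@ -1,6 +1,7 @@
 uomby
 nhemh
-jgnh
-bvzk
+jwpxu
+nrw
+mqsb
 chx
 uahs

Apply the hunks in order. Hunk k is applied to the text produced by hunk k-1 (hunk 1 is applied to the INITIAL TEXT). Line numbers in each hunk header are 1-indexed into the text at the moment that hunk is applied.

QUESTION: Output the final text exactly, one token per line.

Hunk 1: at line 3 remove [vcte] add [plq] -> 7 lines: uomby nhemh qgmak tohdr plq krps uahs
Hunk 2: at line 1 remove [qgmak,tohdr,plq] add [xkp] -> 5 lines: uomby nhemh xkp krps uahs
Hunk 3: at line 2 remove [xkp,krps] add [jgnh,bvzk,chx] -> 6 lines: uomby nhemh jgnh bvzk chx uahs
Hunk 4: at line 1 remove [jgnh,bvzk] add [jwpxu,nrw,mqsb] -> 7 lines: uomby nhemh jwpxu nrw mqsb chx uahs

Answer: uomby
nhemh
jwpxu
nrw
mqsb
chx
uahs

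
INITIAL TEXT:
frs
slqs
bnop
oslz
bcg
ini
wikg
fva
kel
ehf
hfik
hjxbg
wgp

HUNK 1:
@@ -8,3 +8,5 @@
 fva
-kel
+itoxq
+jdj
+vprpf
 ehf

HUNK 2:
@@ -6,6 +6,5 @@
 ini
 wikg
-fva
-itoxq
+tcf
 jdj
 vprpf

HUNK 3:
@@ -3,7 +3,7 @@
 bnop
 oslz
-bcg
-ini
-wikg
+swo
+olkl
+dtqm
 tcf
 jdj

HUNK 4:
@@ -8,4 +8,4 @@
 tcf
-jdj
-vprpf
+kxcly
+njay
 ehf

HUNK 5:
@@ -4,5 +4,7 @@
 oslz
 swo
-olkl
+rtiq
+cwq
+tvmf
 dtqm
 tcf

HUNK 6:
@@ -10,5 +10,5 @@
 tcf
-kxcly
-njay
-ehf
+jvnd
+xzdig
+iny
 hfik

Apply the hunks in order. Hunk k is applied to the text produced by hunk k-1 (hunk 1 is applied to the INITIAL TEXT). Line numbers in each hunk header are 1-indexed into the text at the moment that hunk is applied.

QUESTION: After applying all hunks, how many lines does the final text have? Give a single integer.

Answer: 16

Derivation:
Hunk 1: at line 8 remove [kel] add [itoxq,jdj,vprpf] -> 15 lines: frs slqs bnop oslz bcg ini wikg fva itoxq jdj vprpf ehf hfik hjxbg wgp
Hunk 2: at line 6 remove [fva,itoxq] add [tcf] -> 14 lines: frs slqs bnop oslz bcg ini wikg tcf jdj vprpf ehf hfik hjxbg wgp
Hunk 3: at line 3 remove [bcg,ini,wikg] add [swo,olkl,dtqm] -> 14 lines: frs slqs bnop oslz swo olkl dtqm tcf jdj vprpf ehf hfik hjxbg wgp
Hunk 4: at line 8 remove [jdj,vprpf] add [kxcly,njay] -> 14 lines: frs slqs bnop oslz swo olkl dtqm tcf kxcly njay ehf hfik hjxbg wgp
Hunk 5: at line 4 remove [olkl] add [rtiq,cwq,tvmf] -> 16 lines: frs slqs bnop oslz swo rtiq cwq tvmf dtqm tcf kxcly njay ehf hfik hjxbg wgp
Hunk 6: at line 10 remove [kxcly,njay,ehf] add [jvnd,xzdig,iny] -> 16 lines: frs slqs bnop oslz swo rtiq cwq tvmf dtqm tcf jvnd xzdig iny hfik hjxbg wgp
Final line count: 16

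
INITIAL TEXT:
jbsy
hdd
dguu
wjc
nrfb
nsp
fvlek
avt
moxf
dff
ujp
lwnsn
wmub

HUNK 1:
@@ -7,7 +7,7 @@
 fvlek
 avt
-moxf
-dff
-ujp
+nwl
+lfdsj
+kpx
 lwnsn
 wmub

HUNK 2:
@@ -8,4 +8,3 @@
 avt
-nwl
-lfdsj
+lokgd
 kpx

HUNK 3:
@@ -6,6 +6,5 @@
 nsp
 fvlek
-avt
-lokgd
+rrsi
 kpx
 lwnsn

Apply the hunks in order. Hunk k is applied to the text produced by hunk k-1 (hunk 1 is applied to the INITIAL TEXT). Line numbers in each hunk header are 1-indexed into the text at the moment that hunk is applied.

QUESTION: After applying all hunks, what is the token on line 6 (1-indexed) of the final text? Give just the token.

Hunk 1: at line 7 remove [moxf,dff,ujp] add [nwl,lfdsj,kpx] -> 13 lines: jbsy hdd dguu wjc nrfb nsp fvlek avt nwl lfdsj kpx lwnsn wmub
Hunk 2: at line 8 remove [nwl,lfdsj] add [lokgd] -> 12 lines: jbsy hdd dguu wjc nrfb nsp fvlek avt lokgd kpx lwnsn wmub
Hunk 3: at line 6 remove [avt,lokgd] add [rrsi] -> 11 lines: jbsy hdd dguu wjc nrfb nsp fvlek rrsi kpx lwnsn wmub
Final line 6: nsp

Answer: nsp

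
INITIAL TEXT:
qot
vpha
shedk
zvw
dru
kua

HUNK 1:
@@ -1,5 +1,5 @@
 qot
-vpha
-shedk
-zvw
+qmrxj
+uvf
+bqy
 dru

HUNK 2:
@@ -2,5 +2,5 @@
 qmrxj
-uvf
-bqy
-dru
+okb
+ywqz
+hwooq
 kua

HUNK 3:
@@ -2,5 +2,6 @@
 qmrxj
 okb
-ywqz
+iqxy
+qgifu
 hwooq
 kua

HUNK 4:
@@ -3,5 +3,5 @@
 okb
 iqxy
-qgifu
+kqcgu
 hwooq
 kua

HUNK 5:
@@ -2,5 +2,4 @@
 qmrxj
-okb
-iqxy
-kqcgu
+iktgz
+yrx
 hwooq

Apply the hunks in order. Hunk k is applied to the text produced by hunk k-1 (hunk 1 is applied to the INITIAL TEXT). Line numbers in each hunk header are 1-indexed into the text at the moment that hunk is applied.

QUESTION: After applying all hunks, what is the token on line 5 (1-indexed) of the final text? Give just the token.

Hunk 1: at line 1 remove [vpha,shedk,zvw] add [qmrxj,uvf,bqy] -> 6 lines: qot qmrxj uvf bqy dru kua
Hunk 2: at line 2 remove [uvf,bqy,dru] add [okb,ywqz,hwooq] -> 6 lines: qot qmrxj okb ywqz hwooq kua
Hunk 3: at line 2 remove [ywqz] add [iqxy,qgifu] -> 7 lines: qot qmrxj okb iqxy qgifu hwooq kua
Hunk 4: at line 3 remove [qgifu] add [kqcgu] -> 7 lines: qot qmrxj okb iqxy kqcgu hwooq kua
Hunk 5: at line 2 remove [okb,iqxy,kqcgu] add [iktgz,yrx] -> 6 lines: qot qmrxj iktgz yrx hwooq kua
Final line 5: hwooq

Answer: hwooq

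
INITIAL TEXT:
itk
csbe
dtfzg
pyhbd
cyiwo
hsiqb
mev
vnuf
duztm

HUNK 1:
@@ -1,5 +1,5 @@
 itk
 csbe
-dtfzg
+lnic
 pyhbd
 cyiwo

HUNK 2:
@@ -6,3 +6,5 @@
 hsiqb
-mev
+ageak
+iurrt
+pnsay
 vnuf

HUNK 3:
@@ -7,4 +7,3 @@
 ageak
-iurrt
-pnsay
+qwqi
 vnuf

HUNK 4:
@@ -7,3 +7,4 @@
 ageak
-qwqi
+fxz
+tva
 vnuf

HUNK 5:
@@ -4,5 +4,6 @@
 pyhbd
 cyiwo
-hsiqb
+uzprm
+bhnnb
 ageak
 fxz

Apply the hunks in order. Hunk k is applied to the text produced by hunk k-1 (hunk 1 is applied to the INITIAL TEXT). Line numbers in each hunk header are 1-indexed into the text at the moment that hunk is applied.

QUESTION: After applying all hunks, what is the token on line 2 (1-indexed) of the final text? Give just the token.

Answer: csbe

Derivation:
Hunk 1: at line 1 remove [dtfzg] add [lnic] -> 9 lines: itk csbe lnic pyhbd cyiwo hsiqb mev vnuf duztm
Hunk 2: at line 6 remove [mev] add [ageak,iurrt,pnsay] -> 11 lines: itk csbe lnic pyhbd cyiwo hsiqb ageak iurrt pnsay vnuf duztm
Hunk 3: at line 7 remove [iurrt,pnsay] add [qwqi] -> 10 lines: itk csbe lnic pyhbd cyiwo hsiqb ageak qwqi vnuf duztm
Hunk 4: at line 7 remove [qwqi] add [fxz,tva] -> 11 lines: itk csbe lnic pyhbd cyiwo hsiqb ageak fxz tva vnuf duztm
Hunk 5: at line 4 remove [hsiqb] add [uzprm,bhnnb] -> 12 lines: itk csbe lnic pyhbd cyiwo uzprm bhnnb ageak fxz tva vnuf duztm
Final line 2: csbe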